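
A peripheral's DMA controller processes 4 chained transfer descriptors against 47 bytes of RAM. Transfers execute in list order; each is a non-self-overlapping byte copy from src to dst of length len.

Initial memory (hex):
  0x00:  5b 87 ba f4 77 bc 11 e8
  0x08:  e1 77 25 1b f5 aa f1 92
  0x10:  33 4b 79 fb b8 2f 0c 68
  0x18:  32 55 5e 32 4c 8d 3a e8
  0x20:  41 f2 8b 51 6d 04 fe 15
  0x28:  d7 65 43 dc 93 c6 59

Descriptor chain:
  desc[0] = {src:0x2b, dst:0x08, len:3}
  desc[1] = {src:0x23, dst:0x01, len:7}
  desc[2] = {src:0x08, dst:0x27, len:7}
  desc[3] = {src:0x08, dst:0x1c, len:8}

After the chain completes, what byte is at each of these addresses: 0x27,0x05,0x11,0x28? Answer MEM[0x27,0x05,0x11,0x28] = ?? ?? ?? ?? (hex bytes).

  after D0: wrote 3B at 0x08 = dc93c6
  after D1: wrote 7B at 0x01 = 516d04fe15d765
  after D2: wrote 7B at 0x27 = dc93c61bf5aaf1
  after D3: wrote 8B at 0x1c = dc93c61bf5aaf192
query mem[0x27]=0xdc, mem[0x05]=0x15, mem[0x11]=0x4b, mem[0x28]=0x93

MEM[0x27,0x05,0x11,0x28] = dc 15 4b 93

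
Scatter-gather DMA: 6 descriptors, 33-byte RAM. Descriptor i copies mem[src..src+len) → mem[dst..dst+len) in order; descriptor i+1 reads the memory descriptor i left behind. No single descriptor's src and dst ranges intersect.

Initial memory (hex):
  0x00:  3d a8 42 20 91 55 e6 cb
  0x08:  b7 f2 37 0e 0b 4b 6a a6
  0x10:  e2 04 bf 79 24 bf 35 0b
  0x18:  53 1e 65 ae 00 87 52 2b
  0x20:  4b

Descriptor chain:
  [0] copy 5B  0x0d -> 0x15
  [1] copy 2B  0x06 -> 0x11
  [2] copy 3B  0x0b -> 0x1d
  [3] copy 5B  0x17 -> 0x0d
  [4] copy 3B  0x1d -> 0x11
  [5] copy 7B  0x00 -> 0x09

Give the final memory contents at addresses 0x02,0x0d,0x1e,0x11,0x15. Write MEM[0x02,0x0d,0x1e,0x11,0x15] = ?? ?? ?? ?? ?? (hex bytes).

MEM[0x02,0x0d,0x1e,0x11,0x15] = 42 91 0b 0e 4b

D0: mem[0x15..0x19] <- [4b 6a a6 e2 04]
D1: mem[0x11..0x12] <- [e6 cb]
D2: mem[0x1d..0x1f] <- [0e 0b 4b]
D3: mem[0x0d..0x11] <- [a6 e2 04 65 ae]
D4: mem[0x11..0x13] <- [0e 0b 4b]
D5: mem[0x09..0x0f] <- [3d a8 42 20 91 55 e6]
query mem[0x02]=0x42, mem[0x0d]=0x91, mem[0x1e]=0x0b, mem[0x11]=0x0e, mem[0x15]=0x4b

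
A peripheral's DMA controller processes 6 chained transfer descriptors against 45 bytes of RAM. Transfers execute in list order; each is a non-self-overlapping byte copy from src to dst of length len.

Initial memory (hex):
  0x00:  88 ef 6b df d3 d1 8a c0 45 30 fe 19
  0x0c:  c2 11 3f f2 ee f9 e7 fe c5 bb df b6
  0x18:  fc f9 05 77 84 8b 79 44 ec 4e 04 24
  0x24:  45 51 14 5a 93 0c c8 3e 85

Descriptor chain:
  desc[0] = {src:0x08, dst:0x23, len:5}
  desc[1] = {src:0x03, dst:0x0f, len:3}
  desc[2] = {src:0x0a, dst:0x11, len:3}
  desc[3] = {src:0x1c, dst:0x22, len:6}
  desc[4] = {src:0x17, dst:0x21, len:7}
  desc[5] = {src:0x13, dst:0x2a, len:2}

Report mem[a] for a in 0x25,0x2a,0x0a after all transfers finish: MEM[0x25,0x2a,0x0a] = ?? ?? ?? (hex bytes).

[0] 0x08->0x23 len=5 : 45 30 fe 19 c2
[1] 0x03->0x0f len=3 : df d3 d1
[2] 0x0a->0x11 len=3 : fe 19 c2
[3] 0x1c->0x22 len=6 : 84 8b 79 44 ec 4e
[4] 0x17->0x21 len=7 : b6 fc f9 05 77 84 8b
[5] 0x13->0x2a len=2 : c2 c5
query mem[0x25]=0x77, mem[0x2a]=0xc2, mem[0x0a]=0xfe

MEM[0x25,0x2a,0x0a] = 77 c2 fe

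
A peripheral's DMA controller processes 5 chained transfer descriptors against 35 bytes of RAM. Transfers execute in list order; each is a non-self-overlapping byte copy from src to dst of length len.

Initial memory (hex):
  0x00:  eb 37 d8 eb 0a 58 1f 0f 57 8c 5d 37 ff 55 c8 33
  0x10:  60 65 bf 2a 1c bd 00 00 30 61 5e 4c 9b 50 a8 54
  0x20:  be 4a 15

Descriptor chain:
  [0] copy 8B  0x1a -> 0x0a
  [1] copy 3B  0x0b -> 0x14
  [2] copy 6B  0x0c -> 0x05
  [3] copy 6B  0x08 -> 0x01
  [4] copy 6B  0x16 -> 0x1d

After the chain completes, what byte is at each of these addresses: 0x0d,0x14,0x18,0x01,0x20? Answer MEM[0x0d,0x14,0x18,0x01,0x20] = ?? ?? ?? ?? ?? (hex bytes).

MEM[0x0d,0x14,0x18,0x01,0x20] = 50 4c 30 54 61

#0 dst[0x0a+8] := {0x5e,0x4c,0x9b,0x50,0xa8,0x54,0xbe,0x4a}
#1 dst[0x14+3] := {0x4c,0x9b,0x50}
#2 dst[0x05+6] := {0x9b,0x50,0xa8,0x54,0xbe,0x4a}
#3 dst[0x01+6] := {0x54,0xbe,0x4a,0x4c,0x9b,0x50}
#4 dst[0x1d+6] := {0x50,0x00,0x30,0x61,0x5e,0x4c}
query mem[0x0d]=0x50, mem[0x14]=0x4c, mem[0x18]=0x30, mem[0x01]=0x54, mem[0x20]=0x61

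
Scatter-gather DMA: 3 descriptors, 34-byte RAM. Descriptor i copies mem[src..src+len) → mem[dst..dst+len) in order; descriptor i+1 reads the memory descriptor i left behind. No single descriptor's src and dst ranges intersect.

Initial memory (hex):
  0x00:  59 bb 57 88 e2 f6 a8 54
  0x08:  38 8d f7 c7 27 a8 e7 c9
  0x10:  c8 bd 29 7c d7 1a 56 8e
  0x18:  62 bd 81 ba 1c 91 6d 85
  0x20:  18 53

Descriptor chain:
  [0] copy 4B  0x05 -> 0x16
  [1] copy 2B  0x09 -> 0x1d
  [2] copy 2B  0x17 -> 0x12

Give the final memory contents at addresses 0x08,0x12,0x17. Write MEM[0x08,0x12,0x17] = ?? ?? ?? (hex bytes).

MEM[0x08,0x12,0x17] = 38 a8 a8

  after D0: wrote 4B at 0x16 = f6a85438
  after D1: wrote 2B at 0x1d = 8df7
  after D2: wrote 2B at 0x12 = a854
query mem[0x08]=0x38, mem[0x12]=0xa8, mem[0x17]=0xa8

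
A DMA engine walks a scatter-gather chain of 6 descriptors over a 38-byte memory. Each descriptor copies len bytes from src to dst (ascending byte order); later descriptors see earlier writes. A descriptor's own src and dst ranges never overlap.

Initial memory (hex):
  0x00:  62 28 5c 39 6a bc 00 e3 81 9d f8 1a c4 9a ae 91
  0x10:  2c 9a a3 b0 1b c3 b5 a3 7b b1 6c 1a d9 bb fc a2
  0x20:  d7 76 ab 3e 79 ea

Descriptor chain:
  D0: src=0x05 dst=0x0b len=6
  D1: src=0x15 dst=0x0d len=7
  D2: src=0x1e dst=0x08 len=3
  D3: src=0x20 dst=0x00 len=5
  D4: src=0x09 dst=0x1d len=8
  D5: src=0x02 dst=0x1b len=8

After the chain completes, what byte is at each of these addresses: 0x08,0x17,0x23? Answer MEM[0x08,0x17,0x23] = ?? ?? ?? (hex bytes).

MEM[0x08,0x17,0x23] = fc a3 a3

D0: mem[0x0b..0x10] <- [bc 00 e3 81 9d f8]
D1: mem[0x0d..0x13] <- [c3 b5 a3 7b b1 6c 1a]
D2: mem[0x08..0x0a] <- [fc a2 d7]
D3: mem[0x00..0x04] <- [d7 76 ab 3e 79]
D4: mem[0x1d..0x24] <- [a2 d7 bc 00 c3 b5 a3 7b]
D5: mem[0x1b..0x22] <- [ab 3e 79 bc 00 e3 fc a2]
query mem[0x08]=0xfc, mem[0x17]=0xa3, mem[0x23]=0xa3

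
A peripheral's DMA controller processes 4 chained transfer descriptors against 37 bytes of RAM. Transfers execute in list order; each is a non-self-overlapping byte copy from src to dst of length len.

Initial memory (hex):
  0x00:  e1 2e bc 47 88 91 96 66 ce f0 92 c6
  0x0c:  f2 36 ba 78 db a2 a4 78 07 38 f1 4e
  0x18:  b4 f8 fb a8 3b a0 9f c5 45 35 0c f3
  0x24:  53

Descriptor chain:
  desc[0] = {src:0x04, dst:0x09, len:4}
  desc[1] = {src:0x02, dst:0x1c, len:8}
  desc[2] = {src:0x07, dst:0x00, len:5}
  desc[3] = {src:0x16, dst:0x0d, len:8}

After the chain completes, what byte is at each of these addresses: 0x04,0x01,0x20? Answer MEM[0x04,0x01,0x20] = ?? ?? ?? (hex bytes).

D0: mem[0x09..0x0c] <- [88 91 96 66]
D1: mem[0x1c..0x23] <- [bc 47 88 91 96 66 ce 88]
D2: mem[0x00..0x04] <- [66 ce 88 91 96]
D3: mem[0x0d..0x14] <- [f1 4e b4 f8 fb a8 bc 47]
query mem[0x04]=0x96, mem[0x01]=0xce, mem[0x20]=0x96

MEM[0x04,0x01,0x20] = 96 ce 96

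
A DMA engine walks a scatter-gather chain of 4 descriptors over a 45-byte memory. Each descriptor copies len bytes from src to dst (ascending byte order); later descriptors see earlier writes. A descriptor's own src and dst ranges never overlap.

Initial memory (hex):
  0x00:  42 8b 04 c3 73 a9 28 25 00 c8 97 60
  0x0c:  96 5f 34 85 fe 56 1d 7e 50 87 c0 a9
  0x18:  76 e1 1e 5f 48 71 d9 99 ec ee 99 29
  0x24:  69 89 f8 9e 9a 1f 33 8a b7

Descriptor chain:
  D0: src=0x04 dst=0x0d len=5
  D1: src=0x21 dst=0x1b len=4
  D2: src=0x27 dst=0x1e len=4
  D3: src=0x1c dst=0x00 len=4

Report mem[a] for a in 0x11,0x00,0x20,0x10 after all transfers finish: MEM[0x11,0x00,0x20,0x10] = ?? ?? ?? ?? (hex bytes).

MEM[0x11,0x00,0x20,0x10] = 00 99 1f 25

[0] 0x04->0x0d len=5 : 73 a9 28 25 00
[1] 0x21->0x1b len=4 : ee 99 29 69
[2] 0x27->0x1e len=4 : 9e 9a 1f 33
[3] 0x1c->0x00 len=4 : 99 29 9e 9a
query mem[0x11]=0x00, mem[0x00]=0x99, mem[0x20]=0x1f, mem[0x10]=0x25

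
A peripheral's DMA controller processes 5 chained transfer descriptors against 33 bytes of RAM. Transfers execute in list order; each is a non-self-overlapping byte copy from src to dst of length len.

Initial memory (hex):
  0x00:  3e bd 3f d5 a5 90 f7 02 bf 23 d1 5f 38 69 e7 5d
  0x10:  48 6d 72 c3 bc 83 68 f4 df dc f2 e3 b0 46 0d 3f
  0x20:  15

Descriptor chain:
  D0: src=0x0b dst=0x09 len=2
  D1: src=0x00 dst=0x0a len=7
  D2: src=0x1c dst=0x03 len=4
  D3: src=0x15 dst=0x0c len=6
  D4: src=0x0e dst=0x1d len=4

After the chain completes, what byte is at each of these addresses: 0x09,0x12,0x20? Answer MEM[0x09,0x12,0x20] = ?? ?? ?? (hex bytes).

#0 dst[0x09+2] := {0x5f,0x38}
#1 dst[0x0a+7] := {0x3e,0xbd,0x3f,0xd5,0xa5,0x90,0xf7}
#2 dst[0x03+4] := {0xb0,0x46,0x0d,0x3f}
#3 dst[0x0c+6] := {0x83,0x68,0xf4,0xdf,0xdc,0xf2}
#4 dst[0x1d+4] := {0xf4,0xdf,0xdc,0xf2}
query mem[0x09]=0x5f, mem[0x12]=0x72, mem[0x20]=0xf2

MEM[0x09,0x12,0x20] = 5f 72 f2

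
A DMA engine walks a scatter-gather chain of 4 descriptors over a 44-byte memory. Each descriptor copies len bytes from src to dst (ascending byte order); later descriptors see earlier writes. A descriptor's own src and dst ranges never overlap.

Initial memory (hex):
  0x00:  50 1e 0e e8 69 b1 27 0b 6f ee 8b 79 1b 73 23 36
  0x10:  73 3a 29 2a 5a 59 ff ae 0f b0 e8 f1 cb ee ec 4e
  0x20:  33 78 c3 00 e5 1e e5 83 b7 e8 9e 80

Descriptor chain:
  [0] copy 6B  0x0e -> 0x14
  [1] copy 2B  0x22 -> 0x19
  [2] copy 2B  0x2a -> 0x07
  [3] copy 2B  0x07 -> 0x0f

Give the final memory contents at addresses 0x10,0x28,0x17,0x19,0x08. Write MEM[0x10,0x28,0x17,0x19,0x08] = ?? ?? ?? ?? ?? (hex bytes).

MEM[0x10,0x28,0x17,0x19,0x08] = 80 b7 3a c3 80

  after D0: wrote 6B at 0x14 = 2336733a292a
  after D1: wrote 2B at 0x19 = c300
  after D2: wrote 2B at 0x07 = 9e80
  after D3: wrote 2B at 0x0f = 9e80
query mem[0x10]=0x80, mem[0x28]=0xb7, mem[0x17]=0x3a, mem[0x19]=0xc3, mem[0x08]=0x80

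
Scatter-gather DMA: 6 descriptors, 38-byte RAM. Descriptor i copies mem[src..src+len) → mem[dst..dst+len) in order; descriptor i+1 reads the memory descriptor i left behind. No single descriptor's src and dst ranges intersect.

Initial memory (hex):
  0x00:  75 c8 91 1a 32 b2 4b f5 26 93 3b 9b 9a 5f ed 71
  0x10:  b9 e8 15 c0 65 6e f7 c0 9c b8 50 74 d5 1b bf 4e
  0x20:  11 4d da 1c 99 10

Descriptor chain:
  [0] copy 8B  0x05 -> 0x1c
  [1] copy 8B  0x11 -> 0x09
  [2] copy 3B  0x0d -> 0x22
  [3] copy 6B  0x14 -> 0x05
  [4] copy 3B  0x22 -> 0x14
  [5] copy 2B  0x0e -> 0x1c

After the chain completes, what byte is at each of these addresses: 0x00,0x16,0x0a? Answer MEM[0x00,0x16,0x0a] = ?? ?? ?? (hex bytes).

  after D0: wrote 8B at 0x1c = b24bf526933b9b9a
  after D1: wrote 8B at 0x09 = e815c0656ef7c09c
  after D2: wrote 3B at 0x22 = 6ef7c0
  after D3: wrote 6B at 0x05 = 656ef7c09cb8
  after D4: wrote 3B at 0x14 = 6ef7c0
  after D5: wrote 2B at 0x1c = f7c0
query mem[0x00]=0x75, mem[0x16]=0xc0, mem[0x0a]=0xb8

MEM[0x00,0x16,0x0a] = 75 c0 b8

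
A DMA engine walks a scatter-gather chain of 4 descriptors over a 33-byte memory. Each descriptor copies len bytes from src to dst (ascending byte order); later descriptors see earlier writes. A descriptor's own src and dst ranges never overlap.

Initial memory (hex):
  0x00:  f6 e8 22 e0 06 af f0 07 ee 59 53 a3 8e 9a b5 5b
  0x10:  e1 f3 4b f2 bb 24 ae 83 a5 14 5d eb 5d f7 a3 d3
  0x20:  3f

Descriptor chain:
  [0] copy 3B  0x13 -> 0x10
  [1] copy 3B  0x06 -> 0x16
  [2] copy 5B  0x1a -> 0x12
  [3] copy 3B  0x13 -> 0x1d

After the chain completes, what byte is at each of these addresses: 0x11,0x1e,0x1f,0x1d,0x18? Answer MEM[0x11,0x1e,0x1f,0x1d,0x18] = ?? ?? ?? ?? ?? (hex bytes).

MEM[0x11,0x1e,0x1f,0x1d,0x18] = bb 5d f7 eb ee

[0] 0x13->0x10 len=3 : f2 bb 24
[1] 0x06->0x16 len=3 : f0 07 ee
[2] 0x1a->0x12 len=5 : 5d eb 5d f7 a3
[3] 0x13->0x1d len=3 : eb 5d f7
query mem[0x11]=0xbb, mem[0x1e]=0x5d, mem[0x1f]=0xf7, mem[0x1d]=0xeb, mem[0x18]=0xee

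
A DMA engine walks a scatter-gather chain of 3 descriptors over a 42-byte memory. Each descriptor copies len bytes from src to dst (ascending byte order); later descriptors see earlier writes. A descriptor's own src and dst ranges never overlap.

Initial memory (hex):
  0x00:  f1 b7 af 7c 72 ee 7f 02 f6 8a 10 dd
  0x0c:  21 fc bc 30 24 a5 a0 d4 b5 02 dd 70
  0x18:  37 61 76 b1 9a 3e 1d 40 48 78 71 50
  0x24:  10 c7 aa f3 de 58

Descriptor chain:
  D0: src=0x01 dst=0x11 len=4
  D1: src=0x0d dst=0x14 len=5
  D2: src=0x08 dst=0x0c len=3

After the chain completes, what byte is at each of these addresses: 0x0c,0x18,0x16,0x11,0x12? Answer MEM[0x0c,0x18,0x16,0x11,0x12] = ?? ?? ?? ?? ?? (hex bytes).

[0] 0x01->0x11 len=4 : b7 af 7c 72
[1] 0x0d->0x14 len=5 : fc bc 30 24 b7
[2] 0x08->0x0c len=3 : f6 8a 10
query mem[0x0c]=0xf6, mem[0x18]=0xb7, mem[0x16]=0x30, mem[0x11]=0xb7, mem[0x12]=0xaf

MEM[0x0c,0x18,0x16,0x11,0x12] = f6 b7 30 b7 af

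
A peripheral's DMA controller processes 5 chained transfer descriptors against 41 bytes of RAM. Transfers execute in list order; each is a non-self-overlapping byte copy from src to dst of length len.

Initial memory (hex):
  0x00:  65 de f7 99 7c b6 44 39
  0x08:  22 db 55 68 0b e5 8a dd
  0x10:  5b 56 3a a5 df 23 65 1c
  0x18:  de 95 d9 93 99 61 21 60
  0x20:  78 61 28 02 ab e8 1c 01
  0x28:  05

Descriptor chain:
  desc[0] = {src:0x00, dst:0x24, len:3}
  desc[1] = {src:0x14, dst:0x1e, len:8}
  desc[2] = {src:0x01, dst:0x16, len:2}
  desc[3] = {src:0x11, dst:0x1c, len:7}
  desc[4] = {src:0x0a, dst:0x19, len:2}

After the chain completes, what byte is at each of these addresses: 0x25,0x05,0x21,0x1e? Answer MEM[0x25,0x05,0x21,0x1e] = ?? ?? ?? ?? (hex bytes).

MEM[0x25,0x05,0x21,0x1e] = 93 b6 de a5

D0: mem[0x24..0x26] <- [65 de f7]
D1: mem[0x1e..0x25] <- [df 23 65 1c de 95 d9 93]
D2: mem[0x16..0x17] <- [de f7]
D3: mem[0x1c..0x22] <- [56 3a a5 df 23 de f7]
D4: mem[0x19..0x1a] <- [55 68]
query mem[0x25]=0x93, mem[0x05]=0xb6, mem[0x21]=0xde, mem[0x1e]=0xa5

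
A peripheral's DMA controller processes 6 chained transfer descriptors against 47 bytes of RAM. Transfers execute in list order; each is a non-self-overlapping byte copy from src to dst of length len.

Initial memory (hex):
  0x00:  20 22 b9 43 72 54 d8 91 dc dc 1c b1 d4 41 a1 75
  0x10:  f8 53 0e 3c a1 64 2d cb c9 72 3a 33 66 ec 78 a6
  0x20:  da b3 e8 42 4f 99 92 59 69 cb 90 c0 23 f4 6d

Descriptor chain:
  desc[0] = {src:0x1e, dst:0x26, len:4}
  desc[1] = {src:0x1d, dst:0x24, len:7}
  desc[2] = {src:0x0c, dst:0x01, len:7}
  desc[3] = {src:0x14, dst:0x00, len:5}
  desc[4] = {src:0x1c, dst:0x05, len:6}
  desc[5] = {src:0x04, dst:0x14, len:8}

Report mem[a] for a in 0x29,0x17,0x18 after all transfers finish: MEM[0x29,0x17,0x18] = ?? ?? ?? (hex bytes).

MEM[0x29,0x17,0x18] = e8 78 a6

  after D0: wrote 4B at 0x26 = 78a6dab3
  after D1: wrote 7B at 0x24 = ec78a6dab3e842
  after D2: wrote 7B at 0x01 = d441a175f8530e
  after D3: wrote 5B at 0x00 = a1642dcbc9
  after D4: wrote 6B at 0x05 = 66ec78a6dab3
  after D5: wrote 8B at 0x14 = c966ec78a6dab3b1
query mem[0x29]=0xe8, mem[0x17]=0x78, mem[0x18]=0xa6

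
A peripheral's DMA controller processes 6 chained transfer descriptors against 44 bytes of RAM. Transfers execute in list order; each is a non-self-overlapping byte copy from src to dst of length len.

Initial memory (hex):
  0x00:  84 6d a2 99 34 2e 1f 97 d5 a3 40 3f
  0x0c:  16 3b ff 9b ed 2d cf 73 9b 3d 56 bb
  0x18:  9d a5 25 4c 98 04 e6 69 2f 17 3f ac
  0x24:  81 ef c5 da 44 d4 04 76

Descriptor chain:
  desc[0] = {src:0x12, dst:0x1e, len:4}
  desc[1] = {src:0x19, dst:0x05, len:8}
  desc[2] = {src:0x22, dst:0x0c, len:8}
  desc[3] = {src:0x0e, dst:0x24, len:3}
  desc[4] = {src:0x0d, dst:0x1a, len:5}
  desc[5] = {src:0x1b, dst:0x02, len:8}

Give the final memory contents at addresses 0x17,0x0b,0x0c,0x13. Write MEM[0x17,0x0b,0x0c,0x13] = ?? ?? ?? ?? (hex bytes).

[0] 0x12->0x1e len=4 : cf 73 9b 3d
[1] 0x19->0x05 len=8 : a5 25 4c 98 04 cf 73 9b
[2] 0x22->0x0c len=8 : 3f ac 81 ef c5 da 44 d4
[3] 0x0e->0x24 len=3 : 81 ef c5
[4] 0x0d->0x1a len=5 : ac 81 ef c5 da
[5] 0x1b->0x02 len=8 : 81 ef c5 da 73 9b 3d 3f
query mem[0x17]=0xbb, mem[0x0b]=0x73, mem[0x0c]=0x3f, mem[0x13]=0xd4

MEM[0x17,0x0b,0x0c,0x13] = bb 73 3f d4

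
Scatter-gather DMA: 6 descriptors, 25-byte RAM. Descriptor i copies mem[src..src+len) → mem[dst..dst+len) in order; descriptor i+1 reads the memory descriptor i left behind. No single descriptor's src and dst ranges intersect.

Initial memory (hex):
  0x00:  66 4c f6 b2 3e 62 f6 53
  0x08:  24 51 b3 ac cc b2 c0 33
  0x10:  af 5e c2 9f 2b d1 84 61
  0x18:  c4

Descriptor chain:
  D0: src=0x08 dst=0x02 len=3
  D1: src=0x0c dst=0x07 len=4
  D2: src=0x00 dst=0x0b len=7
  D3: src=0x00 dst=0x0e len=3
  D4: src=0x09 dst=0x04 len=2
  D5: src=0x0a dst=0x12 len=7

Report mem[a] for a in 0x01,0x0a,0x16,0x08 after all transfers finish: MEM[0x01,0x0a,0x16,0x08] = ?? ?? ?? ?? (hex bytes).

  after D0: wrote 3B at 0x02 = 2451b3
  after D1: wrote 4B at 0x07 = ccb2c033
  after D2: wrote 7B at 0x0b = 664c2451b362f6
  after D3: wrote 3B at 0x0e = 664c24
  after D4: wrote 2B at 0x04 = c033
  after D5: wrote 7B at 0x12 = 33664c24664c24
query mem[0x01]=0x4c, mem[0x0a]=0x33, mem[0x16]=0x66, mem[0x08]=0xb2

MEM[0x01,0x0a,0x16,0x08] = 4c 33 66 b2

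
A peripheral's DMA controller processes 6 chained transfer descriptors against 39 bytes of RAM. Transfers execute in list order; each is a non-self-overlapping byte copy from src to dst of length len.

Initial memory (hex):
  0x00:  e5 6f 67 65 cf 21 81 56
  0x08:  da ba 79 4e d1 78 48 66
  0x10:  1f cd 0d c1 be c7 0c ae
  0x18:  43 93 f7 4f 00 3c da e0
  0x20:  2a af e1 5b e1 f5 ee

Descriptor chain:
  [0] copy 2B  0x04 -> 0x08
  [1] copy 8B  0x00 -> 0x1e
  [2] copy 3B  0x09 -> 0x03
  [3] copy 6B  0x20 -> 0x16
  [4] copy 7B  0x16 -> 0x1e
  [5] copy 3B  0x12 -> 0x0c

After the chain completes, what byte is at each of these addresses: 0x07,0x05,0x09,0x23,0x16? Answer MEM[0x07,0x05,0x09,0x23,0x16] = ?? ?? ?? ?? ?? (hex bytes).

MEM[0x07,0x05,0x09,0x23,0x16] = 56 4e 21 56 67

D0: mem[0x08..0x09] <- [cf 21]
D1: mem[0x1e..0x25] <- [e5 6f 67 65 cf 21 81 56]
D2: mem[0x03..0x05] <- [21 79 4e]
D3: mem[0x16..0x1b] <- [67 65 cf 21 81 56]
D4: mem[0x1e..0x24] <- [67 65 cf 21 81 56 00]
D5: mem[0x0c..0x0e] <- [0d c1 be]
query mem[0x07]=0x56, mem[0x05]=0x4e, mem[0x09]=0x21, mem[0x23]=0x56, mem[0x16]=0x67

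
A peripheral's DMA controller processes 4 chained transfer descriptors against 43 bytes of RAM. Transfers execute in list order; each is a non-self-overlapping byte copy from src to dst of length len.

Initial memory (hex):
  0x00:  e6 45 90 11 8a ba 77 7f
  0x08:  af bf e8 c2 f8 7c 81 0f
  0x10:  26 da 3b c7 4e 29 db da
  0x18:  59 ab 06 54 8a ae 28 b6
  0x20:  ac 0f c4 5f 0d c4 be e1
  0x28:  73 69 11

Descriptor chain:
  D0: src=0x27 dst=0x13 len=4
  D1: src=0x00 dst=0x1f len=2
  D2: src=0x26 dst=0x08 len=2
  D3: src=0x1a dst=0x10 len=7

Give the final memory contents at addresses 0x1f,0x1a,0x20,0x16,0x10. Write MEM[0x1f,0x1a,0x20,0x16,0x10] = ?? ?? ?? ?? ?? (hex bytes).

  after D0: wrote 4B at 0x13 = e1736911
  after D1: wrote 2B at 0x1f = e645
  after D2: wrote 2B at 0x08 = bee1
  after D3: wrote 7B at 0x10 = 06548aae28e645
query mem[0x1f]=0xe6, mem[0x1a]=0x06, mem[0x20]=0x45, mem[0x16]=0x45, mem[0x10]=0x06

MEM[0x1f,0x1a,0x20,0x16,0x10] = e6 06 45 45 06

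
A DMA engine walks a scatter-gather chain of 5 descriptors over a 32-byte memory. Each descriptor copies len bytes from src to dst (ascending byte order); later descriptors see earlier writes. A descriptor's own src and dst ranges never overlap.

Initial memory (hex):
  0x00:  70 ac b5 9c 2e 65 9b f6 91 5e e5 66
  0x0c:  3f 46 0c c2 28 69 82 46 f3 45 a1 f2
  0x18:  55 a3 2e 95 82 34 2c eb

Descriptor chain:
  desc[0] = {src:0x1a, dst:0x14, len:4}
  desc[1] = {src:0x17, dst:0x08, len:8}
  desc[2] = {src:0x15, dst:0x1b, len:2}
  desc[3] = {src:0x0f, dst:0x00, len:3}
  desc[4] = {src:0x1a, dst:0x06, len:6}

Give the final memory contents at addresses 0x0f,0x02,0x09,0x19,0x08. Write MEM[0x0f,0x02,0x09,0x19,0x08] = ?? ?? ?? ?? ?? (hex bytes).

MEM[0x0f,0x02,0x09,0x19,0x08] = 2c 69 34 a3 82

#0 dst[0x14+4] := {0x2e,0x95,0x82,0x34}
#1 dst[0x08+8] := {0x34,0x55,0xa3,0x2e,0x95,0x82,0x34,0x2c}
#2 dst[0x1b+2] := {0x95,0x82}
#3 dst[0x00+3] := {0x2c,0x28,0x69}
#4 dst[0x06+6] := {0x2e,0x95,0x82,0x34,0x2c,0xeb}
query mem[0x0f]=0x2c, mem[0x02]=0x69, mem[0x09]=0x34, mem[0x19]=0xa3, mem[0x08]=0x82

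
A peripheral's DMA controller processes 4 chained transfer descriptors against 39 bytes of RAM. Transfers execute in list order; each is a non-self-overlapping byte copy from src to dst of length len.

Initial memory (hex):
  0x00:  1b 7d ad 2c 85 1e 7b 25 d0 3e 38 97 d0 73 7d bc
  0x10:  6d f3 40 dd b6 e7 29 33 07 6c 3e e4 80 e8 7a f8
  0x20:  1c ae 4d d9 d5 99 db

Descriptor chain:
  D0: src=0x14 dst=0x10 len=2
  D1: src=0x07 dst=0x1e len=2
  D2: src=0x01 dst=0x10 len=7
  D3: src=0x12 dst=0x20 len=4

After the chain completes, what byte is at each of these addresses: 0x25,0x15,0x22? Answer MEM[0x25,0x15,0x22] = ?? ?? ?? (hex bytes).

MEM[0x25,0x15,0x22] = 99 7b 1e

  after D0: wrote 2B at 0x10 = b6e7
  after D1: wrote 2B at 0x1e = 25d0
  after D2: wrote 7B at 0x10 = 7dad2c851e7b25
  after D3: wrote 4B at 0x20 = 2c851e7b
query mem[0x25]=0x99, mem[0x15]=0x7b, mem[0x22]=0x1e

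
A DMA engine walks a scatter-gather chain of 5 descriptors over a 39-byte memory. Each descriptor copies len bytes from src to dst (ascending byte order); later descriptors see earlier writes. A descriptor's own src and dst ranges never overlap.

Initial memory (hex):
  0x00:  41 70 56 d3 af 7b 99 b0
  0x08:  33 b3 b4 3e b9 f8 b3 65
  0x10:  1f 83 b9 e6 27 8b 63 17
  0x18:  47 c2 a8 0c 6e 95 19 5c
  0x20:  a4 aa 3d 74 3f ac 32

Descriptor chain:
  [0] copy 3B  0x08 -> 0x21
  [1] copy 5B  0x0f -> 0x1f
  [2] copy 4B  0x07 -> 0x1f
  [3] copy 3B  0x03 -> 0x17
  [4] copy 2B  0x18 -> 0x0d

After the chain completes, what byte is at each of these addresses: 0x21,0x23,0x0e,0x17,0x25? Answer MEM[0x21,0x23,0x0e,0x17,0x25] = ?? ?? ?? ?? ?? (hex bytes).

MEM[0x21,0x23,0x0e,0x17,0x25] = b3 e6 7b d3 ac

[0] 0x08->0x21 len=3 : 33 b3 b4
[1] 0x0f->0x1f len=5 : 65 1f 83 b9 e6
[2] 0x07->0x1f len=4 : b0 33 b3 b4
[3] 0x03->0x17 len=3 : d3 af 7b
[4] 0x18->0x0d len=2 : af 7b
query mem[0x21]=0xb3, mem[0x23]=0xe6, mem[0x0e]=0x7b, mem[0x17]=0xd3, mem[0x25]=0xac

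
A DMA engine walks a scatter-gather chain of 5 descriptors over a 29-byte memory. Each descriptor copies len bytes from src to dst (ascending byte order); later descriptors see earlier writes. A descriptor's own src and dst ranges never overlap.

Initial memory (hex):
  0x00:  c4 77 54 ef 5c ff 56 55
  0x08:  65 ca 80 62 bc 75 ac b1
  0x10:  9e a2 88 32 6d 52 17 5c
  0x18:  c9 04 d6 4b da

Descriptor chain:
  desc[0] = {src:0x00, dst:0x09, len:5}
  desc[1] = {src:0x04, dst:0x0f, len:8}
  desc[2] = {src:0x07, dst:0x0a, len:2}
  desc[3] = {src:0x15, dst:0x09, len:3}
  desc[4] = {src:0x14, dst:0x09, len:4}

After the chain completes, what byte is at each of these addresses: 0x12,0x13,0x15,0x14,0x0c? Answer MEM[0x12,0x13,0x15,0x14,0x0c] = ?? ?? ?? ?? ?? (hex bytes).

[0] 0x00->0x09 len=5 : c4 77 54 ef 5c
[1] 0x04->0x0f len=8 : 5c ff 56 55 65 c4 77 54
[2] 0x07->0x0a len=2 : 55 65
[3] 0x15->0x09 len=3 : 77 54 5c
[4] 0x14->0x09 len=4 : c4 77 54 5c
query mem[0x12]=0x55, mem[0x13]=0x65, mem[0x15]=0x77, mem[0x14]=0xc4, mem[0x0c]=0x5c

MEM[0x12,0x13,0x15,0x14,0x0c] = 55 65 77 c4 5c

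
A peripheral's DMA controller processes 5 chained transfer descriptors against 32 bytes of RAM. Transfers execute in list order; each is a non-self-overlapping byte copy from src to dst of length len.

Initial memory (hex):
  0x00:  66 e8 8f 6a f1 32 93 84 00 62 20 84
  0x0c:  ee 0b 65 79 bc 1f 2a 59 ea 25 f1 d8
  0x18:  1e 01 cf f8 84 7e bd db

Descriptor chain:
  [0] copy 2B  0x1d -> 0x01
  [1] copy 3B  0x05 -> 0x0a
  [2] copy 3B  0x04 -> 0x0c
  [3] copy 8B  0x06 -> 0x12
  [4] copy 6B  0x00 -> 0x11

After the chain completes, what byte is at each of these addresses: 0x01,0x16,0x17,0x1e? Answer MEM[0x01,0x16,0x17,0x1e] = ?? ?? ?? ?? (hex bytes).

MEM[0x01,0x16,0x17,0x1e] = 7e 32 93 bd

[0] 0x1d->0x01 len=2 : 7e bd
[1] 0x05->0x0a len=3 : 32 93 84
[2] 0x04->0x0c len=3 : f1 32 93
[3] 0x06->0x12 len=8 : 93 84 00 62 32 93 f1 32
[4] 0x00->0x11 len=6 : 66 7e bd 6a f1 32
query mem[0x01]=0x7e, mem[0x16]=0x32, mem[0x17]=0x93, mem[0x1e]=0xbd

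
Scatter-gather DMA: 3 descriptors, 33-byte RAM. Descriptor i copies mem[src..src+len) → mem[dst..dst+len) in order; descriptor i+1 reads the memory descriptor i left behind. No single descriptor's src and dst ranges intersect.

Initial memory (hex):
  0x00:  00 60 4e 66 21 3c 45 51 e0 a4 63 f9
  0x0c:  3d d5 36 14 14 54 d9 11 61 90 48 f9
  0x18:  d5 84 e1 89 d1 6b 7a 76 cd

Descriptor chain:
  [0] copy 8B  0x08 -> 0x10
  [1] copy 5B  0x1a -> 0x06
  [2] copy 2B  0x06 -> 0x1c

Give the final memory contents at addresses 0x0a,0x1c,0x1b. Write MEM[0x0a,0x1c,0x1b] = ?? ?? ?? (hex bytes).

D0: mem[0x10..0x17] <- [e0 a4 63 f9 3d d5 36 14]
D1: mem[0x06..0x0a] <- [e1 89 d1 6b 7a]
D2: mem[0x1c..0x1d] <- [e1 89]
query mem[0x0a]=0x7a, mem[0x1c]=0xe1, mem[0x1b]=0x89

MEM[0x0a,0x1c,0x1b] = 7a e1 89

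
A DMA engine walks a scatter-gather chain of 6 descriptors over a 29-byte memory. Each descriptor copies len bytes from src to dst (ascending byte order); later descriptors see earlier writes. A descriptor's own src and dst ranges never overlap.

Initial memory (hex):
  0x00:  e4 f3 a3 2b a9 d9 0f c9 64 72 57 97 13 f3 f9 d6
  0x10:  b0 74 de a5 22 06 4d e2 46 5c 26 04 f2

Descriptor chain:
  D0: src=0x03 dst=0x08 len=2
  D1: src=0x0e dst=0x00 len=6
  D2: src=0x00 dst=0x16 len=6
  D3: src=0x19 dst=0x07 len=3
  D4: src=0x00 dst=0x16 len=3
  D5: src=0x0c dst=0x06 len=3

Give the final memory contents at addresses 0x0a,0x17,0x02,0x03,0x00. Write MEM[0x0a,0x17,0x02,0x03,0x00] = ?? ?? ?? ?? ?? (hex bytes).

[0] 0x03->0x08 len=2 : 2b a9
[1] 0x0e->0x00 len=6 : f9 d6 b0 74 de a5
[2] 0x00->0x16 len=6 : f9 d6 b0 74 de a5
[3] 0x19->0x07 len=3 : 74 de a5
[4] 0x00->0x16 len=3 : f9 d6 b0
[5] 0x0c->0x06 len=3 : 13 f3 f9
query mem[0x0a]=0x57, mem[0x17]=0xd6, mem[0x02]=0xb0, mem[0x03]=0x74, mem[0x00]=0xf9

MEM[0x0a,0x17,0x02,0x03,0x00] = 57 d6 b0 74 f9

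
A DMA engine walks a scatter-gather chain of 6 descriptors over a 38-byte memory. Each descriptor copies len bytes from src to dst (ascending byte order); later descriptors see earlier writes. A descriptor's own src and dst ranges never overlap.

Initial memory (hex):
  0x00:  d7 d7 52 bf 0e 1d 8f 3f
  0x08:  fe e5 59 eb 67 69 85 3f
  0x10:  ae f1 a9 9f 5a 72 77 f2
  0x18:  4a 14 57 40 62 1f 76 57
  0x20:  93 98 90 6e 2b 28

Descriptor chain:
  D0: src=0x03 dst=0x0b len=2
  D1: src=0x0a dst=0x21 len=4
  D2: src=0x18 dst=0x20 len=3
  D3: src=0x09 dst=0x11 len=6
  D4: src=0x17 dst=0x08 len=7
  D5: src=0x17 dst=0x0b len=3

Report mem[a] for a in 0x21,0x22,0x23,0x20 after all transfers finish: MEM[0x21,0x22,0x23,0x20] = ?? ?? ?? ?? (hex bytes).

MEM[0x21,0x22,0x23,0x20] = 14 57 0e 4a

D0: mem[0x0b..0x0c] <- [bf 0e]
D1: mem[0x21..0x24] <- [59 bf 0e 69]
D2: mem[0x20..0x22] <- [4a 14 57]
D3: mem[0x11..0x16] <- [e5 59 bf 0e 69 85]
D4: mem[0x08..0x0e] <- [f2 4a 14 57 40 62 1f]
D5: mem[0x0b..0x0d] <- [f2 4a 14]
query mem[0x21]=0x14, mem[0x22]=0x57, mem[0x23]=0x0e, mem[0x20]=0x4a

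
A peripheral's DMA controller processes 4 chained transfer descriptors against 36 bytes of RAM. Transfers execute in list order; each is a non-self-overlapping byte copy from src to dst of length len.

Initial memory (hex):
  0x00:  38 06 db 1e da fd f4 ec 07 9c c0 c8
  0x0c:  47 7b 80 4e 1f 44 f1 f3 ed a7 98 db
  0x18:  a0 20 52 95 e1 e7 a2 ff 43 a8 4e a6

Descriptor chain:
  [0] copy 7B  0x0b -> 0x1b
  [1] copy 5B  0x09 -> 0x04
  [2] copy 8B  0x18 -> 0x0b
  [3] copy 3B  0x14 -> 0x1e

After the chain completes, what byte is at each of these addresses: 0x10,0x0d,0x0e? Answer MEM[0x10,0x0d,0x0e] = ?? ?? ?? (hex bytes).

D0: mem[0x1b..0x21] <- [c8 47 7b 80 4e 1f 44]
D1: mem[0x04..0x08] <- [9c c0 c8 47 7b]
D2: mem[0x0b..0x12] <- [a0 20 52 c8 47 7b 80 4e]
D3: mem[0x1e..0x20] <- [ed a7 98]
query mem[0x10]=0x7b, mem[0x0d]=0x52, mem[0x0e]=0xc8

MEM[0x10,0x0d,0x0e] = 7b 52 c8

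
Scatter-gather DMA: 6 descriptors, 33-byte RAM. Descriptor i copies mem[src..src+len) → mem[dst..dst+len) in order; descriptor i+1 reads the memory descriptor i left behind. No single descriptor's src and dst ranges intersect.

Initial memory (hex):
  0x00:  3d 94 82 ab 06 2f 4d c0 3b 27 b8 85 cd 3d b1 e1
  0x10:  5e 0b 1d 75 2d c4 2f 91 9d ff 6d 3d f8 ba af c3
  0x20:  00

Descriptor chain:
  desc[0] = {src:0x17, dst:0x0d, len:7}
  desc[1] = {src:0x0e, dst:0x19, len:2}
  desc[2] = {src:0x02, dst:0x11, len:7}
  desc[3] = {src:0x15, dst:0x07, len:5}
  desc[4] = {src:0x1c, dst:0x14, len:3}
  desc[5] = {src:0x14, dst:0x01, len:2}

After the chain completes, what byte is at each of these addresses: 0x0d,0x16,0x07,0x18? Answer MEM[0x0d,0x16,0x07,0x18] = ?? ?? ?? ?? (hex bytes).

MEM[0x0d,0x16,0x07,0x18] = 91 af 4d 9d

[0] 0x17->0x0d len=7 : 91 9d ff 6d 3d f8 ba
[1] 0x0e->0x19 len=2 : 9d ff
[2] 0x02->0x11 len=7 : 82 ab 06 2f 4d c0 3b
[3] 0x15->0x07 len=5 : 4d c0 3b 9d 9d
[4] 0x1c->0x14 len=3 : f8 ba af
[5] 0x14->0x01 len=2 : f8 ba
query mem[0x0d]=0x91, mem[0x16]=0xaf, mem[0x07]=0x4d, mem[0x18]=0x9d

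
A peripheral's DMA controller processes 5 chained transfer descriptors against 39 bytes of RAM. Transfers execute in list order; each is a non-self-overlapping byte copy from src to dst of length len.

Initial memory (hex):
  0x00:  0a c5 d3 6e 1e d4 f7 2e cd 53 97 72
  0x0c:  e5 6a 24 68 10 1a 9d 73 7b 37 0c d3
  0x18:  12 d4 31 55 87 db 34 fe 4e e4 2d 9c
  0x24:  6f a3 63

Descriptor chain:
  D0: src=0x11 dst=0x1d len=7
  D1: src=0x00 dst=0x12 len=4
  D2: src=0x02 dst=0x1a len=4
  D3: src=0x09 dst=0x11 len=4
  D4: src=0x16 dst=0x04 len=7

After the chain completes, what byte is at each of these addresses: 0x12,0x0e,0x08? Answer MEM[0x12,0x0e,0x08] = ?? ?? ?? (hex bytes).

#0 dst[0x1d+7] := {0x1a,0x9d,0x73,0x7b,0x37,0x0c,0xd3}
#1 dst[0x12+4] := {0x0a,0xc5,0xd3,0x6e}
#2 dst[0x1a+4] := {0xd3,0x6e,0x1e,0xd4}
#3 dst[0x11+4] := {0x53,0x97,0x72,0xe5}
#4 dst[0x04+7] := {0x0c,0xd3,0x12,0xd4,0xd3,0x6e,0x1e}
query mem[0x12]=0x97, mem[0x0e]=0x24, mem[0x08]=0xd3

MEM[0x12,0x0e,0x08] = 97 24 d3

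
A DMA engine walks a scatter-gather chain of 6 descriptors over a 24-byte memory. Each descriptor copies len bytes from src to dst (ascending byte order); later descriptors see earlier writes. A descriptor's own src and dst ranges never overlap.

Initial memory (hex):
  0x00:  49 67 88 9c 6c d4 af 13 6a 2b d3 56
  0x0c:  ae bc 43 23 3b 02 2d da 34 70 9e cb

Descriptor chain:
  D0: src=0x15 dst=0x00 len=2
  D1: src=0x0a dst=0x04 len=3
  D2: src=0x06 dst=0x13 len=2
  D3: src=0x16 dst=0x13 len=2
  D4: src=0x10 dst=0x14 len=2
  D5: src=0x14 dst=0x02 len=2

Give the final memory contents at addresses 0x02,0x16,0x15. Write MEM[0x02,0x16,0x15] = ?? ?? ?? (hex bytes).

MEM[0x02,0x16,0x15] = 3b 9e 02

  after D0: wrote 2B at 0x00 = 709e
  after D1: wrote 3B at 0x04 = d356ae
  after D2: wrote 2B at 0x13 = ae13
  after D3: wrote 2B at 0x13 = 9ecb
  after D4: wrote 2B at 0x14 = 3b02
  after D5: wrote 2B at 0x02 = 3b02
query mem[0x02]=0x3b, mem[0x16]=0x9e, mem[0x15]=0x02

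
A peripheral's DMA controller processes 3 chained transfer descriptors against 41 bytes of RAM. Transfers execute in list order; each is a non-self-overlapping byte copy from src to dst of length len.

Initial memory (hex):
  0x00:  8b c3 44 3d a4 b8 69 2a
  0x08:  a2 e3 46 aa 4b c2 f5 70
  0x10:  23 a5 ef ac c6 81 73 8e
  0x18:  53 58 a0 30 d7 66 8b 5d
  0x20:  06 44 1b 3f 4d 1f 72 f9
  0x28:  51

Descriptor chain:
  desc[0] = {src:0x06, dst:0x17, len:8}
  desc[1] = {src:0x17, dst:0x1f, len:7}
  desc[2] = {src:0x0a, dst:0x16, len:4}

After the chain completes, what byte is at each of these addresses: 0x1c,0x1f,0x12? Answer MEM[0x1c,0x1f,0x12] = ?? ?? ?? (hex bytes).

D0: mem[0x17..0x1e] <- [69 2a a2 e3 46 aa 4b c2]
D1: mem[0x1f..0x25] <- [69 2a a2 e3 46 aa 4b]
D2: mem[0x16..0x19] <- [46 aa 4b c2]
query mem[0x1c]=0xaa, mem[0x1f]=0x69, mem[0x12]=0xef

MEM[0x1c,0x1f,0x12] = aa 69 ef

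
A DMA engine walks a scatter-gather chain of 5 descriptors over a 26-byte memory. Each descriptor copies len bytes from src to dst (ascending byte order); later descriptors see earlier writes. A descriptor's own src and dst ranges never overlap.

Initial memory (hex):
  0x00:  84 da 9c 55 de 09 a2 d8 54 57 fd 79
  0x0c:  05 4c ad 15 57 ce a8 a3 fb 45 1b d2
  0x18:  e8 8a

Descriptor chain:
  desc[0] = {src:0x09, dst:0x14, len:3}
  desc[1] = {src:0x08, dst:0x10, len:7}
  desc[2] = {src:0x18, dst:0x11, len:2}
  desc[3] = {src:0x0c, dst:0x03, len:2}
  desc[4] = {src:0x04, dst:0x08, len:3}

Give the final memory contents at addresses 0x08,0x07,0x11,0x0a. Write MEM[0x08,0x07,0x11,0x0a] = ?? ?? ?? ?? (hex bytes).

D0: mem[0x14..0x16] <- [57 fd 79]
D1: mem[0x10..0x16] <- [54 57 fd 79 05 4c ad]
D2: mem[0x11..0x12] <- [e8 8a]
D3: mem[0x03..0x04] <- [05 4c]
D4: mem[0x08..0x0a] <- [4c 09 a2]
query mem[0x08]=0x4c, mem[0x07]=0xd8, mem[0x11]=0xe8, mem[0x0a]=0xa2

MEM[0x08,0x07,0x11,0x0a] = 4c d8 e8 a2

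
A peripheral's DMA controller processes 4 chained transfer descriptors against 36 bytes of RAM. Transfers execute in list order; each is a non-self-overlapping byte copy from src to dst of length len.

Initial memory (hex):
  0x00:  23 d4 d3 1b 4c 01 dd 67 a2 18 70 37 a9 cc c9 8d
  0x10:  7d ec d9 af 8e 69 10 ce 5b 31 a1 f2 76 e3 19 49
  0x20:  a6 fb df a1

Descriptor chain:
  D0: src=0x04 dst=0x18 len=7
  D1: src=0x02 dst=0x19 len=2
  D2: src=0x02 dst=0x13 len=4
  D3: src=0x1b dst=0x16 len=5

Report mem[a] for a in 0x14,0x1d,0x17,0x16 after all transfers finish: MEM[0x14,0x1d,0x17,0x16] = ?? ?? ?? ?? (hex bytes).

D0: mem[0x18..0x1e] <- [4c 01 dd 67 a2 18 70]
D1: mem[0x19..0x1a] <- [d3 1b]
D2: mem[0x13..0x16] <- [d3 1b 4c 01]
D3: mem[0x16..0x1a] <- [67 a2 18 70 49]
query mem[0x14]=0x1b, mem[0x1d]=0x18, mem[0x17]=0xa2, mem[0x16]=0x67

MEM[0x14,0x1d,0x17,0x16] = 1b 18 a2 67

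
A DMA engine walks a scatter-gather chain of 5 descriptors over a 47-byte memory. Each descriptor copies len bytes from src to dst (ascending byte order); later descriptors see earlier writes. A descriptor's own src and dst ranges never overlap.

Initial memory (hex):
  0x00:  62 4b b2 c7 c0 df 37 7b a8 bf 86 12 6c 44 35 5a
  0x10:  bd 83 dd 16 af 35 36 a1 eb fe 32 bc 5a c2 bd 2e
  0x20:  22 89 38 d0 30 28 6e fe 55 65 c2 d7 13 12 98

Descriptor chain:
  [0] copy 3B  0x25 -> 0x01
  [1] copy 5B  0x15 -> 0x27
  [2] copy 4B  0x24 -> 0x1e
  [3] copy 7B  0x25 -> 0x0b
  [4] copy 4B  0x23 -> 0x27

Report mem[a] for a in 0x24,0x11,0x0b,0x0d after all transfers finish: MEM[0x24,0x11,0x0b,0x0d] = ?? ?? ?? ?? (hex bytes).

  after D0: wrote 3B at 0x01 = 286efe
  after D1: wrote 5B at 0x27 = 3536a1ebfe
  after D2: wrote 4B at 0x1e = 30286e35
  after D3: wrote 7B at 0x0b = 286e3536a1ebfe
  after D4: wrote 4B at 0x27 = d030286e
query mem[0x24]=0x30, mem[0x11]=0xfe, mem[0x0b]=0x28, mem[0x0d]=0x35

MEM[0x24,0x11,0x0b,0x0d] = 30 fe 28 35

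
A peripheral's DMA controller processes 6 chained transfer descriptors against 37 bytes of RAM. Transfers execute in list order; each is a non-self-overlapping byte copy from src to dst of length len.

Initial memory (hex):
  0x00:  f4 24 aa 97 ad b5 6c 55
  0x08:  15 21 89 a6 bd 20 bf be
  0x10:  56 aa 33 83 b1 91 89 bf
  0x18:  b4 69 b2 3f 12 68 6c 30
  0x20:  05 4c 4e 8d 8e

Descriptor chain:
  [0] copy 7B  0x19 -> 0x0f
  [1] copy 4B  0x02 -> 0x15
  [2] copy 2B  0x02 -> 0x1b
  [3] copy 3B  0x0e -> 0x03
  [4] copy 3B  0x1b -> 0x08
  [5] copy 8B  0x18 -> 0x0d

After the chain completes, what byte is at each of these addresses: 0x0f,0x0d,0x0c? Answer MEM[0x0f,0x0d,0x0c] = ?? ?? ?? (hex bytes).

  after D0: wrote 7B at 0x0f = 69b23f12686c30
  after D1: wrote 4B at 0x15 = aa97adb5
  after D2: wrote 2B at 0x1b = aa97
  after D3: wrote 3B at 0x03 = bf69b2
  after D4: wrote 3B at 0x08 = aa9768
  after D5: wrote 8B at 0x0d = b569b2aa97686c30
query mem[0x0f]=0xb2, mem[0x0d]=0xb5, mem[0x0c]=0xbd

MEM[0x0f,0x0d,0x0c] = b2 b5 bd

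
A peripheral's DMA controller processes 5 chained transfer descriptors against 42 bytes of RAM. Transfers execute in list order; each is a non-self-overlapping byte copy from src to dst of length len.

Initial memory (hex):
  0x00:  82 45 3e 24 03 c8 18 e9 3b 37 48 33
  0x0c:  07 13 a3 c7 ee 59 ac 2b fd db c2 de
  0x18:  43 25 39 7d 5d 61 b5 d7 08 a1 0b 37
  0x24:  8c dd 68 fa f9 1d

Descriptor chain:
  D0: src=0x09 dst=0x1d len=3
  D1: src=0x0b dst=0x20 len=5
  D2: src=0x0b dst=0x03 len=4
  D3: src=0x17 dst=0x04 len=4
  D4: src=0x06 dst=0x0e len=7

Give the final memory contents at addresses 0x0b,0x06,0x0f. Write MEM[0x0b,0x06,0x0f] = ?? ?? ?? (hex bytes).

[0] 0x09->0x1d len=3 : 37 48 33
[1] 0x0b->0x20 len=5 : 33 07 13 a3 c7
[2] 0x0b->0x03 len=4 : 33 07 13 a3
[3] 0x17->0x04 len=4 : de 43 25 39
[4] 0x06->0x0e len=7 : 25 39 3b 37 48 33 07
query mem[0x0b]=0x33, mem[0x06]=0x25, mem[0x0f]=0x39

MEM[0x0b,0x06,0x0f] = 33 25 39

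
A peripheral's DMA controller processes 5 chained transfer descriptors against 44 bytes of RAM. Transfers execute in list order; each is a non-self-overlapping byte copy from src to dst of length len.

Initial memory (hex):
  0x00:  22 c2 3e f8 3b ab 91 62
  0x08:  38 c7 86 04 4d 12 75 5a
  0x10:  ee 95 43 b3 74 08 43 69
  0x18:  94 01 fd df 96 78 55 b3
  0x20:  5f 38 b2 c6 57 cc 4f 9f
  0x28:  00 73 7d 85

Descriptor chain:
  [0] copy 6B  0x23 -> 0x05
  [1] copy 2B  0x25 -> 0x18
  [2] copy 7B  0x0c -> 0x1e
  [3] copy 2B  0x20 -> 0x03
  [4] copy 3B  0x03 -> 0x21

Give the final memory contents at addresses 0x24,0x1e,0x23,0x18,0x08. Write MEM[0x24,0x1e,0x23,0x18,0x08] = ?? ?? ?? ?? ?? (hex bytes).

MEM[0x24,0x1e,0x23,0x18,0x08] = 43 4d c6 cc 4f

  after D0: wrote 6B at 0x05 = c657cc4f9f00
  after D1: wrote 2B at 0x18 = cc4f
  after D2: wrote 7B at 0x1e = 4d12755aee9543
  after D3: wrote 2B at 0x03 = 755a
  after D4: wrote 3B at 0x21 = 755ac6
query mem[0x24]=0x43, mem[0x1e]=0x4d, mem[0x23]=0xc6, mem[0x18]=0xcc, mem[0x08]=0x4f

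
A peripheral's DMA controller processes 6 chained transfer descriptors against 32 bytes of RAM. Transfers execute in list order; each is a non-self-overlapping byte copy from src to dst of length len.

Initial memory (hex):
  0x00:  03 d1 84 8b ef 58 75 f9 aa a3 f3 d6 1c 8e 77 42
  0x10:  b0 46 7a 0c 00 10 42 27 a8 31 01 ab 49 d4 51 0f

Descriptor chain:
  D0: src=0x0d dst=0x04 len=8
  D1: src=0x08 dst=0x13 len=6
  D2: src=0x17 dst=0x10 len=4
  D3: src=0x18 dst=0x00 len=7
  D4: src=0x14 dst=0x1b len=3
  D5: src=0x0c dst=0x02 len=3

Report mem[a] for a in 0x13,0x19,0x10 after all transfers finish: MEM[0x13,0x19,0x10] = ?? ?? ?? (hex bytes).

MEM[0x13,0x19,0x10] = 01 31 1c

#0 dst[0x04+8] := {0x8e,0x77,0x42,0xb0,0x46,0x7a,0x0c,0x00}
#1 dst[0x13+6] := {0x46,0x7a,0x0c,0x00,0x1c,0x8e}
#2 dst[0x10+4] := {0x1c,0x8e,0x31,0x01}
#3 dst[0x00+7] := {0x8e,0x31,0x01,0xab,0x49,0xd4,0x51}
#4 dst[0x1b+3] := {0x7a,0x0c,0x00}
#5 dst[0x02+3] := {0x1c,0x8e,0x77}
query mem[0x13]=0x01, mem[0x19]=0x31, mem[0x10]=0x1c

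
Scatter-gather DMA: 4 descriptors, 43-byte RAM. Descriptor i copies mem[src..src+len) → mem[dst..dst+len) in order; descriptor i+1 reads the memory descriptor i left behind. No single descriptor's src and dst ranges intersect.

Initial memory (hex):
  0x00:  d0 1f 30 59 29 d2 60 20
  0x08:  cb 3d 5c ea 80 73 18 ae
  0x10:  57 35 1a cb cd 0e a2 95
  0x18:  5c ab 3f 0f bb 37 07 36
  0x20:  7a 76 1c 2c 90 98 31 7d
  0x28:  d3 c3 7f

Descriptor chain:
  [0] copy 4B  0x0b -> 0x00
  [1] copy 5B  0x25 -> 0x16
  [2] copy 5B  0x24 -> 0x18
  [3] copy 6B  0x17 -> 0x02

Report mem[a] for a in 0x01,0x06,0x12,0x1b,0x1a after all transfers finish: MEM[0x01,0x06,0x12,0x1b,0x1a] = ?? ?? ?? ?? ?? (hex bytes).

  after D0: wrote 4B at 0x00 = ea807318
  after D1: wrote 5B at 0x16 = 98317dd3c3
  after D2: wrote 5B at 0x18 = 9098317dd3
  after D3: wrote 6B at 0x02 = 319098317dd3
query mem[0x01]=0x80, mem[0x06]=0x7d, mem[0x12]=0x1a, mem[0x1b]=0x7d, mem[0x1a]=0x31

MEM[0x01,0x06,0x12,0x1b,0x1a] = 80 7d 1a 7d 31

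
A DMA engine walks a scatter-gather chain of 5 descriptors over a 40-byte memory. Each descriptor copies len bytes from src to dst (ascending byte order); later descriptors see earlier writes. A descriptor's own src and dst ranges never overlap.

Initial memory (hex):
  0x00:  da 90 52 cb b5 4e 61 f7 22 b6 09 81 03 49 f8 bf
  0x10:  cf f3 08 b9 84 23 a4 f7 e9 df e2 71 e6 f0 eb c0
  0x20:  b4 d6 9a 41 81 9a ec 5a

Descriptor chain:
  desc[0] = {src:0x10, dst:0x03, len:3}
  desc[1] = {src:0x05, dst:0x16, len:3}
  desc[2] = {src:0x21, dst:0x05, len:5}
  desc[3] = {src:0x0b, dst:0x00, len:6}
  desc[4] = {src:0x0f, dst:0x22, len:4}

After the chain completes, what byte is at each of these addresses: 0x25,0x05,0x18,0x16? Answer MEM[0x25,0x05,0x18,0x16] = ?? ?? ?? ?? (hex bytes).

#0 dst[0x03+3] := {0xcf,0xf3,0x08}
#1 dst[0x16+3] := {0x08,0x61,0xf7}
#2 dst[0x05+5] := {0xd6,0x9a,0x41,0x81,0x9a}
#3 dst[0x00+6] := {0x81,0x03,0x49,0xf8,0xbf,0xcf}
#4 dst[0x22+4] := {0xbf,0xcf,0xf3,0x08}
query mem[0x25]=0x08, mem[0x05]=0xcf, mem[0x18]=0xf7, mem[0x16]=0x08

MEM[0x25,0x05,0x18,0x16] = 08 cf f7 08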